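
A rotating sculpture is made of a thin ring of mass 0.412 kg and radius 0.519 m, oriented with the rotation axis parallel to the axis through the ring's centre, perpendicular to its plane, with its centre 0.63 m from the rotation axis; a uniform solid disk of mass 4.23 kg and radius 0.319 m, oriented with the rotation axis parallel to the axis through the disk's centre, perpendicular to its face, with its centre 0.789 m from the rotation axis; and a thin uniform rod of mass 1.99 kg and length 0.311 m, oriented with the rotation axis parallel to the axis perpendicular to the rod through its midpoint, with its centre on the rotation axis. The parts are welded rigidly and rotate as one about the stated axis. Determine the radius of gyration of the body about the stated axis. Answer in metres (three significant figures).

0.688

Thin ring: I_cm = MR² = (0.412)(0.519)² = 0.11098 kg·m²; centre at d = 0.63 m, so I = I_cm + Md² gives I = 0.11098 + (0.412)(0.63)² = 0.2745 kg·m².
Solid disk: I_cm = (1/2)MR² = (1/2)(4.23)(0.319)² = 0.21522 kg·m²; centre at d = 0.789 m, so I = I_cm + Md² gives I = 0.21522 + (4.23)(0.789)² = 2.8485 kg·m².
Thin rod: I_cm = (1/12)ML² = (1/12)(1.99)(0.311)² = 0.01604 kg·m²; axis through the centre, so I = 0.01604 kg·m².
Total I = 3.139 kg·m²; total mass M = 6.632 kg.
k = √(I/M) = √(3.139/6.632) = 0.68798 m.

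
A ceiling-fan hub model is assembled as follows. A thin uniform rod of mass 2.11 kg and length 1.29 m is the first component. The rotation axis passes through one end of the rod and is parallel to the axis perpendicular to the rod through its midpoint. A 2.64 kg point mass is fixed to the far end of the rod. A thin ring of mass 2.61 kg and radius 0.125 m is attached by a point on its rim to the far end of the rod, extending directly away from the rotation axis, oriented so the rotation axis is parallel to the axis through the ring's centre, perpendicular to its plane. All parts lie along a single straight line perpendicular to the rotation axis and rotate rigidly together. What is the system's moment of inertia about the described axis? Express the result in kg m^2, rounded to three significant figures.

Thin rod: I_cm = (1/12)ML² = (1/12)(2.11)(1.29)² = 0.2926 kg m^2; centre at d = 0.645 m, so I = I_cm + Md² gives I = 0.2926 + (2.11)(0.645)² = 1.1704 kg m^2.
Point mass: I_cm = 0; centre at d = 0.645 + 0.645 = 1.29 m, so I = I_cm + Md² gives I = 0 + (2.64)(1.29)² = 4.3932 kg m^2.
Thin ring: I_cm = MR² = (2.61)(0.125)² = 0.040781 kg m^2; centre at d = 0.645 + 0.645 + 0.125 = 1.415 m, so I = I_cm + Md² gives I = 0.040781 + (2.61)(1.415)² = 5.2666 kg m^2.
Total I = 1.1704 + 4.3932 + 5.2666 = 10.83 kg m^2.

10.8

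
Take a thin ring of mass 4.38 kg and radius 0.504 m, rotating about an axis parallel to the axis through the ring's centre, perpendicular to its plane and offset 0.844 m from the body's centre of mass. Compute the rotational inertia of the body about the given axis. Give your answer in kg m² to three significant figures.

4.23

I_cm = MR² = (4.38)(0.504)² = 1.1126 kg m²; centre at d = 0.844 m, so I = I_cm + Md² gives I = 1.1126 + (4.38)(0.844)² = 4.2326 kg m².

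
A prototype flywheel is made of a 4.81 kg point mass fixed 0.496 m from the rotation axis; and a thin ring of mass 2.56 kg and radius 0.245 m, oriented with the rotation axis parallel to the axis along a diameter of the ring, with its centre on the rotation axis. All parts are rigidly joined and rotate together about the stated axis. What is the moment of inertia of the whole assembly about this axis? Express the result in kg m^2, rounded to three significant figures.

1.26

Point mass: I_cm = 0; centre at d = 0.496 m, so the parallel axis theorem gives I = 0 + (4.81)(0.496)² = 1.1833 kg m^2.
Thin ring: I_cm = (1/2)MR² = (1/2)(2.56)(0.245)² = 0.076832 kg m^2; axis through the centre, so I = 0.076832 kg m^2.
Total I = 1.1833 + 0.076832 = 1.2602 kg m^2.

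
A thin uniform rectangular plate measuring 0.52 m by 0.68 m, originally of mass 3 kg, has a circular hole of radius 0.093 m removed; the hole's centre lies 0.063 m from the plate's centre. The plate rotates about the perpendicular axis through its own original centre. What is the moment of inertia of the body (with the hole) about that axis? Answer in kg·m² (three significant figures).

0.181

Unpierced body about its centre: I₀ = (1/12)M(a²+b²) = (1/12)(3)[(0.52)² + (0.68)²] = 0.1832 kg·m².
The removed disk has mass m = M·πr²/(ab) = (3)·π(0.093)²/(0.52·0.68) = 0.23053 kg (same uniform areal density).
Its moment of inertia about the rotation axis (parallel-axis theorem): I_hole = (1/2)mr² + md² = (1/2)(0.23053)(0.093)² + (0.23053)(0.063)² = 0.0019119 kg·m².
Treating the hole as negative mass, I = I₀ − I_hole = 0.1832 − 0.0019119 = 0.18129 kg·m².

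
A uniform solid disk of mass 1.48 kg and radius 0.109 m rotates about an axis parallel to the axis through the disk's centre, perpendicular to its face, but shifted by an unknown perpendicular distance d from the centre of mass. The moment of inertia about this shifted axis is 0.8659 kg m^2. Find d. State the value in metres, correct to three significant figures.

About the centre-of-mass axis, I_cm = (1/2)MR² = (1/2)(1.48)(0.109)² = 0.0087919 kg m^2.
Parallel axis theorem: I = I_cm + Md², so Md² = 0.8659 − 0.0087919 = 0.85711 kg m^2.
d = √(0.85711 / 1.48) = 0.761 m.

0.761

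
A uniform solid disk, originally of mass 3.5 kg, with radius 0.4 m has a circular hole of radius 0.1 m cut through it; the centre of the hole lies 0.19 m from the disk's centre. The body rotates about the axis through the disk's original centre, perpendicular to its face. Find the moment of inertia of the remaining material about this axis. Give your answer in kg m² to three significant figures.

Unpierced body about its centre: I₀ = (1/2)MR² = (1/2)(3.5)(0.4)² = 0.28 kg m².
The removed disk has mass m = M·(r/R)² = (3.5)(0.1/0.4)² = 0.21875 kg (same uniform areal density).
Its moment of inertia about the rotation axis (parallel-axis theorem): I_hole = (1/2)mr² + md² = (1/2)(0.21875)(0.1)² + (0.21875)(0.19)² = 0.0089906 kg m².
Treating the hole as negative mass, I = I₀ − I_hole = 0.28 − 0.0089906 = 0.27101 kg m².

0.271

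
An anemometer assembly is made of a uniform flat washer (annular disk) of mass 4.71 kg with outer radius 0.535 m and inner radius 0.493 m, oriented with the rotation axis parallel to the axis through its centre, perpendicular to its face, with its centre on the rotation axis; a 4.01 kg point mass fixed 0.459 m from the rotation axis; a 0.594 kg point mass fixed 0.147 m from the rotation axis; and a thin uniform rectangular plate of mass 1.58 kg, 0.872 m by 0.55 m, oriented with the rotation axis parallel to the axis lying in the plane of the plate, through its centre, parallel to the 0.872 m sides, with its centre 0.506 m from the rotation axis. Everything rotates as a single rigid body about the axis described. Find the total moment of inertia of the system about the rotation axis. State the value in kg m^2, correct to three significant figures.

2.55

Annular disk: I_cm = (1/2)M(R²+r²) = (1/2)(4.71)[(0.535)² + (0.493)²] = 1.2464 kg m^2; axis through the centre, so I = 1.2464 kg m^2.
Point mass: I_cm = 0; centre at d = 0.459 m, so I = I_cm + Md² gives I = 0 + (4.01)(0.459)² = 0.84483 kg m^2.
Point mass: I_cm = 0; centre at d = 0.147 m, so I = I_cm + Md² gives I = 0 + (0.594)(0.147)² = 0.012836 kg m^2.
Rectangular plate: I_cm = (1/12)Mb² = (1/12)(1.58)(0.55)² = 0.039829 kg m^2; centre at d = 0.506 m, so I = I_cm + Md² gives I = 0.039829 + (1.58)(0.506)² = 0.44437 kg m^2.
Total I = 1.2464 + 0.84483 + 0.012836 + 0.44437 = 2.5485 kg m^2.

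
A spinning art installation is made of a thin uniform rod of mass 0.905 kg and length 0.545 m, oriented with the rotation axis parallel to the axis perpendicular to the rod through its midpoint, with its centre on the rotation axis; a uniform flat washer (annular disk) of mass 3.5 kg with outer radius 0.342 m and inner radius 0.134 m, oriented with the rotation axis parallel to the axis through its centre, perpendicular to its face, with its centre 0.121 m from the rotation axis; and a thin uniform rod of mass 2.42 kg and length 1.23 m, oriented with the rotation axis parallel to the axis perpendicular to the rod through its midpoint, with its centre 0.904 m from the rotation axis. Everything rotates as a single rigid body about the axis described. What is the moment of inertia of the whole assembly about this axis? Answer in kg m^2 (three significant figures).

2.59

Thin rod: I_cm = (1/12)ML² = (1/12)(0.905)(0.545)² = 0.022401 kg m^2; axis through the centre, so I = 0.022401 kg m^2.
Annular disk: I_cm = (1/2)M(R²+r²) = (1/2)(3.5)[(0.342)² + (0.134)²] = 0.23611 kg m^2; centre at d = 0.121 m, so the parallel axis theorem gives I = 0.23611 + (3.5)(0.121)² = 0.28735 kg m^2.
Thin rod: I_cm = (1/12)ML² = (1/12)(2.42)(1.23)² = 0.3051 kg m^2; centre at d = 0.904 m, so the parallel axis theorem gives I = 0.3051 + (2.42)(0.904)² = 2.2828 kg m^2.
Total I = 0.022401 + 0.28735 + 2.2828 = 2.5925 kg m^2.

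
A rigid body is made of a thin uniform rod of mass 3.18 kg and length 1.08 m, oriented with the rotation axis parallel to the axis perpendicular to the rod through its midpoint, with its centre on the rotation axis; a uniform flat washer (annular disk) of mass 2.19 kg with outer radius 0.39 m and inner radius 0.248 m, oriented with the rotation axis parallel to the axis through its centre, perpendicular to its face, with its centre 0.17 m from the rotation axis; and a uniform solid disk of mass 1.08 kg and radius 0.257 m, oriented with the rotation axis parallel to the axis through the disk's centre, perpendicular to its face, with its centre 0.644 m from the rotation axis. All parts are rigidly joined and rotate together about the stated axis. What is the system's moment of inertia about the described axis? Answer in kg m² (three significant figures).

Thin rod: I_cm = (1/12)ML² = (1/12)(3.18)(1.08)² = 0.3091 kg m²; axis through the centre, so I = 0.3091 kg m².
Annular disk: I_cm = (1/2)M(R²+r²) = (1/2)(2.19)[(0.39)² + (0.248)²] = 0.2339 kg m²; centre at d = 0.17 m, so the parallel axis theorem gives I = 0.2339 + (2.19)(0.17)² = 0.29719 kg m².
Solid disk: I_cm = (1/2)MR² = (1/2)(1.08)(0.257)² = 0.035666 kg m²; centre at d = 0.644 m, so the parallel axis theorem gives I = 0.035666 + (1.08)(0.644)² = 0.48358 kg m².
Total I = 0.3091 + 0.29719 + 0.48358 = 1.0899 kg m².

1.09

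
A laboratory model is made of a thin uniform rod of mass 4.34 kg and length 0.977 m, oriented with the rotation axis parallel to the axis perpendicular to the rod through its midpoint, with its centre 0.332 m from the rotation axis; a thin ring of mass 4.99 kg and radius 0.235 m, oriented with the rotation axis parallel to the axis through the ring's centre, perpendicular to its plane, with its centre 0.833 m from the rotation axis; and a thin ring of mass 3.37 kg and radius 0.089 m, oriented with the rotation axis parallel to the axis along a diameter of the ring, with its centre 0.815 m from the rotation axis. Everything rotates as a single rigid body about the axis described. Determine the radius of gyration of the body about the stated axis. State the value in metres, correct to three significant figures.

Thin rod: I_cm = (1/12)ML² = (1/12)(4.34)(0.977)² = 0.34522 kg m²; centre at d = 0.332 m, so the parallel axis theorem gives I = 0.34522 + (4.34)(0.332)² = 0.82359 kg m².
Thin ring: I_cm = MR² = (4.99)(0.235)² = 0.27557 kg m²; centre at d = 0.833 m, so the parallel axis theorem gives I = 0.27557 + (4.99)(0.833)² = 3.7381 kg m².
Thin ring: I_cm = (1/2)MR² = (1/2)(3.37)(0.089)² = 0.013347 kg m²; centre at d = 0.815 m, so the parallel axis theorem gives I = 0.013347 + (3.37)(0.815)² = 2.2518 kg m².
Total I = 6.8135 kg m²; total mass M = 12.7 kg.
k = √(I/M) = √(6.8135/12.7) = 0.73246 m.

0.732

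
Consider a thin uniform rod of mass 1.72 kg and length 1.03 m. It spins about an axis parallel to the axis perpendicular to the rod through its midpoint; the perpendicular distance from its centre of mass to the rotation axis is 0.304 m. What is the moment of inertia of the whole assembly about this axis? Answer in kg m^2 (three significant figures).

I_cm = (1/12)ML² = (1/12)(1.72)(1.03)² = 0.15206 kg m^2; centre at d = 0.304 m, so the parallel axis theorem gives I = 0.15206 + (1.72)(0.304)² = 0.31102 kg m^2.

0.311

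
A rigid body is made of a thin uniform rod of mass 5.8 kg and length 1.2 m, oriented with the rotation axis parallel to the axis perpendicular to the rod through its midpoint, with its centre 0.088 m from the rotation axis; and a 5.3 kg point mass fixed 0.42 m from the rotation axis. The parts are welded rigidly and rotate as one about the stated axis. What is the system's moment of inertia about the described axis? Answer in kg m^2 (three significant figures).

Thin rod: I_cm = (1/12)ML² = (1/12)(5.8)(1.2)² = 0.696 kg m^2; centre at d = 0.088 m, so I = I_cm + Md² gives I = 0.696 + (5.8)(0.088)² = 0.74092 kg m^2.
Point mass: I_cm = 0; centre at d = 0.42 m, so I = I_cm + Md² gives I = 0 + (5.3)(0.42)² = 0.93492 kg m^2.
Total I = 0.74092 + 0.93492 = 1.6758 kg m^2.

1.68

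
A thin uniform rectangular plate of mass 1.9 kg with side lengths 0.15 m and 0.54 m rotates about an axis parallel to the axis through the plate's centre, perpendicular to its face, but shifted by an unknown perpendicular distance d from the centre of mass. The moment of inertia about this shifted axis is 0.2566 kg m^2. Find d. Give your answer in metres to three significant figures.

About the centre-of-mass axis, I_cm = (1/12)M(a²+b²) = (1/12)(1.9)[(0.15)² + (0.54)²] = 0.049733 kg m^2.
Parallel axis theorem: I = I_cm + Md², so Md² = 0.2566 − 0.049733 = 0.20687 kg m^2.
d = √(0.20687 / 1.9) = 0.32997 m.

0.330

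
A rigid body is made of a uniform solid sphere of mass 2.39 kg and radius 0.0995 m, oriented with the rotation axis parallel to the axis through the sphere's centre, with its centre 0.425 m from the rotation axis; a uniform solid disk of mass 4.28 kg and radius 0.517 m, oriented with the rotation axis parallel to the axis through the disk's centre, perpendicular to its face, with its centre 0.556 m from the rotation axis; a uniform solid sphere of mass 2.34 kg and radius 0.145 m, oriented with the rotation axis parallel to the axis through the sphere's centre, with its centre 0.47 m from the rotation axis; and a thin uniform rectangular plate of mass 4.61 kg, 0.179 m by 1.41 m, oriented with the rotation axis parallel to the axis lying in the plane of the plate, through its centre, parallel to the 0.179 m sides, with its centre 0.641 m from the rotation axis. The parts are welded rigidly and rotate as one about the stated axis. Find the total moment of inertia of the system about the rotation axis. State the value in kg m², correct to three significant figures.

Solid sphere: I_cm = (2/5)MR² = (2/5)(2.39)(0.0995)² = 0.0094646 kg m²; centre at d = 0.425 m, so I = I_cm + Md² gives I = 0.0094646 + (2.39)(0.425)² = 0.44116 kg m².
Solid disk: I_cm = (1/2)MR² = (1/2)(4.28)(0.517)² = 0.572 kg m²; centre at d = 0.556 m, so I = I_cm + Md² gives I = 0.572 + (4.28)(0.556)² = 1.8951 kg m².
Solid sphere: I_cm = (2/5)MR² = (2/5)(2.34)(0.145)² = 0.019679 kg m²; centre at d = 0.47 m, so I = I_cm + Md² gives I = 0.019679 + (2.34)(0.47)² = 0.53659 kg m².
Rectangular plate: I_cm = (1/12)Mb² = (1/12)(4.61)(1.41)² = 0.76376 kg m²; centre at d = 0.641 m, so I = I_cm + Md² gives I = 0.76376 + (4.61)(0.641)² = 2.6579 kg m².
Total I = 0.44116 + 1.8951 + 0.53659 + 2.6579 = 5.5308 kg m².

5.53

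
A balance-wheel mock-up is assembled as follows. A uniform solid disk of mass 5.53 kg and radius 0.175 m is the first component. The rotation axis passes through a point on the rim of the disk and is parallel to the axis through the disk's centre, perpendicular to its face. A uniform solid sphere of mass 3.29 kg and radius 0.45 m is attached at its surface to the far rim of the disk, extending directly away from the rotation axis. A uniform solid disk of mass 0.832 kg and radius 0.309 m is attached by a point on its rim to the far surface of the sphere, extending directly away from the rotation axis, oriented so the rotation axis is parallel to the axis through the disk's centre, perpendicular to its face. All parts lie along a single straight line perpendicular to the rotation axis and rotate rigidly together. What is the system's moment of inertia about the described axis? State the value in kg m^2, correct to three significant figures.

4.69

Solid disk: I_cm = (1/2)MR² = (1/2)(5.53)(0.175)² = 0.084678 kg m^2; centre at d = 0.175 m, so the parallel axis theorem gives I = 0.084678 + (5.53)(0.175)² = 0.25403 kg m^2.
Solid sphere: I_cm = (2/5)MR² = (2/5)(3.29)(0.45)² = 0.26649 kg m^2; centre at d = 0.175 + 0.175 + 0.45 = 0.8 m, so the parallel axis theorem gives I = 0.26649 + (3.29)(0.8)² = 2.3721 kg m^2.
Solid disk: I_cm = (1/2)MR² = (1/2)(0.832)(0.309)² = 0.03972 kg m^2; centre at d = 0.175 + 0.175 + 0.45 + 0.45 + 0.309 = 1.559 m, so the parallel axis theorem gives I = 0.03972 + (0.832)(1.559)² = 2.0619 kg m^2.
Total I = 0.25403 + 2.3721 + 2.0619 = 4.688 kg m^2.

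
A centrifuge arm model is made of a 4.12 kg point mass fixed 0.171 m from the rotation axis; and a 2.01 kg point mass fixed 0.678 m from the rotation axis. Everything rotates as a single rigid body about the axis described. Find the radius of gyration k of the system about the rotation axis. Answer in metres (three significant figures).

Point mass: I_cm = 0; centre at d = 0.171 m, so the parallel axis theorem gives I = 0 + (4.12)(0.171)² = 0.12047 kg m^2.
Point mass: I_cm = 0; centre at d = 0.678 m, so the parallel axis theorem gives I = 0 + (2.01)(0.678)² = 0.92396 kg m^2.
Total I = 1.0444 kg m^2; total mass M = 6.13 kg.
k = √(I/M) = √(1.0444/6.13) = 0.41277 m.

0.413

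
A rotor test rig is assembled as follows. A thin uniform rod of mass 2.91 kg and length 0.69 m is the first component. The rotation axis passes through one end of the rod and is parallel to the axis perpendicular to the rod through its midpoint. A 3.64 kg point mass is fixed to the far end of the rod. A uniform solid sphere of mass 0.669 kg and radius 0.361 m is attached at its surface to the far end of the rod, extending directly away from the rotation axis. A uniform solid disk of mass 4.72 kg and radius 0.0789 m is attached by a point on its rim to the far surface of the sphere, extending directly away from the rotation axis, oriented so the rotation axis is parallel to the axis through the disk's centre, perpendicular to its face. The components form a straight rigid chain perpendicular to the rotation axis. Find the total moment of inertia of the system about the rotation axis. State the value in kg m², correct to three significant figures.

13.5

Thin rod: I_cm = (1/12)ML² = (1/12)(2.91)(0.69)² = 0.11545 kg m²; centre at d = 0.345 m, so the parallel axis theorem gives I = 0.11545 + (2.91)(0.345)² = 0.46182 kg m².
Point mass: I_cm = 0; centre at d = 0.345 + 0.345 = 0.69 m, so the parallel axis theorem gives I = 0 + (3.64)(0.69)² = 1.733 kg m².
Solid sphere: I_cm = (2/5)MR² = (2/5)(0.669)(0.361)² = 0.034874 kg m²; centre at d = 0.345 + 0.345 + 0.361 = 1.051 m, so the parallel axis theorem gives I = 0.034874 + (0.669)(1.051)² = 0.77385 kg m².
Solid disk: I_cm = (1/2)MR² = (1/2)(4.72)(0.0789)² = 0.014691 kg m²; centre at d = 0.345 + 0.345 + 0.361 + 0.361 + 0.0789 = 1.4909 m, so the parallel axis theorem gives I = 0.014691 + (4.72)(1.4909)² = 10.506 kg m².
Total I = 0.46182 + 1.733 + 0.77385 + 10.506 = 13.475 kg m².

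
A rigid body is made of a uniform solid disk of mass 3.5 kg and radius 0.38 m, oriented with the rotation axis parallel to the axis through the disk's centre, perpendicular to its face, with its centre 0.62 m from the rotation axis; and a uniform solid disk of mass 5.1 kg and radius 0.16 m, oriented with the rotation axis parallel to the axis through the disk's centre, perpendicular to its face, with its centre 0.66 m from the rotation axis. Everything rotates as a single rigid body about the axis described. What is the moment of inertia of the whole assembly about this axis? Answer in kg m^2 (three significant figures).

Solid disk: I_cm = (1/2)MR² = (1/2)(3.5)(0.38)² = 0.2527 kg m^2; centre at d = 0.62 m, so I = I_cm + Md² gives I = 0.2527 + (3.5)(0.62)² = 1.5981 kg m^2.
Solid disk: I_cm = (1/2)MR² = (1/2)(5.1)(0.16)² = 0.06528 kg m^2; centre at d = 0.66 m, so I = I_cm + Md² gives I = 0.06528 + (5.1)(0.66)² = 2.2868 kg m^2.
Total I = 1.5981 + 2.2868 = 3.8849 kg m^2.

3.88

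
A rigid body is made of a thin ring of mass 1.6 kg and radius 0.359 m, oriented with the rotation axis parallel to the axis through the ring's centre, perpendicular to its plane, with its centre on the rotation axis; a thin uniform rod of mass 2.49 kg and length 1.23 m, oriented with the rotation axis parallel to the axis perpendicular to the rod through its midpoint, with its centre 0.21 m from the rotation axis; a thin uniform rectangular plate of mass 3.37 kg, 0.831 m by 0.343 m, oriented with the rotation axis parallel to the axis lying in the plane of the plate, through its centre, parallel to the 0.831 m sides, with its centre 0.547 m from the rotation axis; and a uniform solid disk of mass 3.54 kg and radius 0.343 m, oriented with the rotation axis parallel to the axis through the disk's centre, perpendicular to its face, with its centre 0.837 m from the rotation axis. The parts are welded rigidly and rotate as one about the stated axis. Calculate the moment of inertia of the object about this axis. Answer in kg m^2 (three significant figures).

4.36

Thin ring: I_cm = MR² = (1.6)(0.359)² = 0.20621 kg m^2; axis through the centre, so I = 0.20621 kg m^2.
Thin rod: I_cm = (1/12)ML² = (1/12)(2.49)(1.23)² = 0.31393 kg m^2; centre at d = 0.21 m, so the parallel axis theorem gives I = 0.31393 + (2.49)(0.21)² = 0.42374 kg m^2.
Rectangular plate: I_cm = (1/12)Mb² = (1/12)(3.37)(0.343)² = 0.03304 kg m^2; centre at d = 0.547 m, so the parallel axis theorem gives I = 0.03304 + (3.37)(0.547)² = 1.0414 kg m^2.
Solid disk: I_cm = (1/2)MR² = (1/2)(3.54)(0.343)² = 0.20824 kg m^2; centre at d = 0.837 m, so the parallel axis theorem gives I = 0.20824 + (3.54)(0.837)² = 2.6883 kg m^2.
Total I = 0.20621 + 0.42374 + 1.0414 + 2.6883 = 4.3596 kg m^2.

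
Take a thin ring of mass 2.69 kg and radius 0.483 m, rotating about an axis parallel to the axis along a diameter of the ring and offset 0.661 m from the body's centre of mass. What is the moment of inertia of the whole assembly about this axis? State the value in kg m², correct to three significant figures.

1.49

I_cm = (1/2)MR² = (1/2)(2.69)(0.483)² = 0.31377 kg m²; centre at d = 0.661 m, so I = I_cm + Md² gives I = 0.31377 + (2.69)(0.661)² = 1.4891 kg m².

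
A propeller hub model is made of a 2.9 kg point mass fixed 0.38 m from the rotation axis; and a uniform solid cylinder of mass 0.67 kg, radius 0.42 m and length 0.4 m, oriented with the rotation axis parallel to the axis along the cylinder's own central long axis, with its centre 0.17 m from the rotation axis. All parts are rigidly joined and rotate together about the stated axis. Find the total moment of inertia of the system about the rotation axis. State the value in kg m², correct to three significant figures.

Point mass: I_cm = 0; centre at d = 0.38 m, so the parallel axis theorem gives I = 0 + (2.9)(0.38)² = 0.41876 kg m².
Solid cylinder: I_cm = (1/2)MR² = (1/2)(0.67)(0.42)² = 0.059094 kg m²; centre at d = 0.17 m, so the parallel axis theorem gives I = 0.059094 + (0.67)(0.17)² = 0.078457 kg m².
Total I = 0.41876 + 0.078457 = 0.49722 kg m².

0.497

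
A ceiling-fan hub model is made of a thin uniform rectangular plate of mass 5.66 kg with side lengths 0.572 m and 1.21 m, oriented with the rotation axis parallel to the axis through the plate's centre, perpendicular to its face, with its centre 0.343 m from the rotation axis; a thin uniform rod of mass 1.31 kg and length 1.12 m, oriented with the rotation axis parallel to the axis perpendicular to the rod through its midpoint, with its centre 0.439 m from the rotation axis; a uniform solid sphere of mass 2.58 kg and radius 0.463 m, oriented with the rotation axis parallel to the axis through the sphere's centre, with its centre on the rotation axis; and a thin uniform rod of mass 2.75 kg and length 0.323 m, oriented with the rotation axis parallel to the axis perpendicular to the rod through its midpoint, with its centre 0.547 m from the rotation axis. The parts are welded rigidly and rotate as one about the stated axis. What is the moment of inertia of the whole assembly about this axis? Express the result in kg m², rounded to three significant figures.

Rectangular plate: I_cm = (1/12)M(a²+b²) = (1/12)(5.66)[(0.572)² + (1.21)²] = 0.84489 kg m²; centre at d = 0.343 m, so I = I_cm + Md² gives I = 0.84489 + (5.66)(0.343)² = 1.5108 kg m².
Thin rod: I_cm = (1/12)ML² = (1/12)(1.31)(1.12)² = 0.13694 kg m²; centre at d = 0.439 m, so I = I_cm + Md² gives I = 0.13694 + (1.31)(0.439)² = 0.3894 kg m².
Solid sphere: I_cm = (2/5)MR² = (2/5)(2.58)(0.463)² = 0.22123 kg m²; axis through the centre, so I = 0.22123 kg m².
Thin rod: I_cm = (1/12)ML² = (1/12)(2.75)(0.323)² = 0.023909 kg m²; centre at d = 0.547 m, so I = I_cm + Md² gives I = 0.023909 + (2.75)(0.547)² = 0.84673 kg m².
Total I = 1.5108 + 0.3894 + 0.22123 + 0.84673 = 2.9681 kg m².

2.97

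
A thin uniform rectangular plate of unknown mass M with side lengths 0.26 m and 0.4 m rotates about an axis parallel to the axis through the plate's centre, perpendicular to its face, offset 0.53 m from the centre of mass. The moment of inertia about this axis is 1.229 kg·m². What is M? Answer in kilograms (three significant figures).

4.10

I = I_cm + Md² = (1/12)M(a²+b²) + Md² = M·[0.0833333·[(0.26)² + (0.4)²] + (0.53)²] = M·0.29987.
So M = 1.229 / 0.29987 = 4.0985 kg.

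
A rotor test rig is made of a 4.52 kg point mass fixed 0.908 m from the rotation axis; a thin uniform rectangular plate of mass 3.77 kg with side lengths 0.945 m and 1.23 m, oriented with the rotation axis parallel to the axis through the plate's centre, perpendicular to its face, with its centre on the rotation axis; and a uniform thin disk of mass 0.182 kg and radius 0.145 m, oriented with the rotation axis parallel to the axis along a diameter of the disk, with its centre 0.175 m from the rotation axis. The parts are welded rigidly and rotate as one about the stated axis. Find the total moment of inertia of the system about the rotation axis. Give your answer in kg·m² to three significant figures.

4.49

Point mass: I_cm = 0; centre at d = 0.908 m, so I = I_cm + Md² gives I = 0 + (4.52)(0.908)² = 3.7266 kg·m².
Rectangular plate: I_cm = (1/12)M(a²+b²) = (1/12)(3.77)[(0.945)² + (1.23)²] = 0.75586 kg·m²; axis through the centre, so I = 0.75586 kg·m².
Thin disk: I_cm = (1/4)MR² = (1/4)(0.182)(0.145)² = 0.00095664 kg·m²; centre at d = 0.175 m, so I = I_cm + Md² gives I = 0.00095664 + (0.182)(0.175)² = 0.0065304 kg·m².
Total I = 3.7266 + 0.75586 + 0.0065304 = 4.489 kg·m².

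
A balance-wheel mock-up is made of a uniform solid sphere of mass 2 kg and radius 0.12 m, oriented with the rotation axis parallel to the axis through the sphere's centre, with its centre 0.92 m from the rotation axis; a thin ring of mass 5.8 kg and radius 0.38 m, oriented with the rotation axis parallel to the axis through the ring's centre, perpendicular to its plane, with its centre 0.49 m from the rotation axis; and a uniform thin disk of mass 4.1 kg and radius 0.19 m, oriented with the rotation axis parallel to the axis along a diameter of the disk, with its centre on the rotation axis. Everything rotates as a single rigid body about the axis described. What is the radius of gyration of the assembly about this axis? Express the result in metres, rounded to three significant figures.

0.578

Solid sphere: I_cm = (2/5)MR² = (2/5)(2)(0.12)² = 0.01152 kg·m²; centre at d = 0.92 m, so the parallel axis theorem gives I = 0.01152 + (2)(0.92)² = 1.7043 kg·m².
Thin ring: I_cm = MR² = (5.8)(0.38)² = 0.83752 kg·m²; centre at d = 0.49 m, so the parallel axis theorem gives I = 0.83752 + (5.8)(0.49)² = 2.2301 kg·m².
Thin disk: I_cm = (1/4)MR² = (1/4)(4.1)(0.19)² = 0.037002 kg·m²; axis through the centre, so I = 0.037002 kg·m².
Total I = 3.9714 kg·m²; total mass M = 11.9 kg.
k = √(I/M) = √(3.9714/11.9) = 0.5777 m.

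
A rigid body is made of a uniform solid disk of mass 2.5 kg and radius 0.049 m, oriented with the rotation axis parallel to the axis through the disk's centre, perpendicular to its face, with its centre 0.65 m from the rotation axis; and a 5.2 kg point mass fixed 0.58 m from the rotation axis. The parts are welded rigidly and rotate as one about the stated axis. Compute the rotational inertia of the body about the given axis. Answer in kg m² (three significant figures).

Solid disk: I_cm = (1/2)MR² = (1/2)(2.5)(0.049)² = 0.0030013 kg m²; centre at d = 0.65 m, so the parallel axis theorem gives I = 0.0030013 + (2.5)(0.65)² = 1.0593 kg m².
Point mass: I_cm = 0; centre at d = 0.58 m, so the parallel axis theorem gives I = 0 + (5.2)(0.58)² = 1.7493 kg m².
Total I = 1.0593 + 1.7493 = 2.8085 kg m².

2.81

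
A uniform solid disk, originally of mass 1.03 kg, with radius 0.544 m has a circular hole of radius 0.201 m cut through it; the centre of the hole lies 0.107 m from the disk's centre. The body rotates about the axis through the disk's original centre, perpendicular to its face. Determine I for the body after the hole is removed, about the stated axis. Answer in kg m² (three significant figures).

Unpierced body about its centre: I₀ = (1/2)MR² = (1/2)(1.03)(0.544)² = 0.15241 kg m².
The removed disk has mass m = M·(r/R)² = (1.03)(0.201/0.544)² = 0.14061 kg (same uniform areal density).
Its moment of inertia about the rotation axis (parallel-axis theorem): I_hole = (1/2)mr² + md² = (1/2)(0.14061)(0.201)² + (0.14061)(0.107)² = 0.0044504 kg m².
Treating the hole as negative mass, I = I₀ − I_hole = 0.15241 − 0.0044504 = 0.14796 kg m².

0.148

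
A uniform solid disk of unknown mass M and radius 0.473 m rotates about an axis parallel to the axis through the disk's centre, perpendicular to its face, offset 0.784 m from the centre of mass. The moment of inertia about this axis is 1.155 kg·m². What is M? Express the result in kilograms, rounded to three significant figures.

I = I_cm + Md² = (1/2)MR² + Md² = M·[0.5·(0.473)² + (0.784)²] = M·0.72652.
So M = 1.155 / 0.72652 = 1.5898 kg.

1.59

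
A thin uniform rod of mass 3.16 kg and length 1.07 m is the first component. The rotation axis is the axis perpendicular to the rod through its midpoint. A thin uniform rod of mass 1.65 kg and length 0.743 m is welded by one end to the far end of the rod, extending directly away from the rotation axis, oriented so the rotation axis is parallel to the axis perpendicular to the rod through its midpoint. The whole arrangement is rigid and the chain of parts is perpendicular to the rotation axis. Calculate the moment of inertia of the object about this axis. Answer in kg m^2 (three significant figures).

1.73

Thin rod: I_cm = (1/12)ML² = (1/12)(3.16)(1.07)² = 0.30149 kg m^2; axis through the centre, so I = 0.30149 kg m^2.
Thin rod: I_cm = (1/12)ML² = (1/12)(1.65)(0.743)² = 0.075907 kg m^2; centre at d = 0.535 + 0.3715 = 0.9065 m, so the parallel axis theorem gives I = 0.075907 + (1.65)(0.9065)² = 1.4318 kg m^2.
Total I = 0.30149 + 1.4318 = 1.7333 kg m^2.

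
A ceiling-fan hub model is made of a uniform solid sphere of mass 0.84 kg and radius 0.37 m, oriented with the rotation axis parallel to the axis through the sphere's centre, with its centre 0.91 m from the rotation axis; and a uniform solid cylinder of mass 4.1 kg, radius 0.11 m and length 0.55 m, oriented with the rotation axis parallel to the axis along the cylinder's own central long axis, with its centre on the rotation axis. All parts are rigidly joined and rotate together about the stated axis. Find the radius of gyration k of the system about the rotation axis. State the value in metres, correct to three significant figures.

Solid sphere: I_cm = (2/5)MR² = (2/5)(0.84)(0.37)² = 0.045998 kg m^2; centre at d = 0.91 m, so the parallel axis theorem gives I = 0.045998 + (0.84)(0.91)² = 0.7416 kg m^2.
Solid cylinder: I_cm = (1/2)MR² = (1/2)(4.1)(0.11)² = 0.024805 kg m^2; axis through the centre, so I = 0.024805 kg m^2.
Total I = 0.76641 kg m^2; total mass M = 4.94 kg.
k = √(I/M) = √(0.76641/4.94) = 0.39388 m.

0.394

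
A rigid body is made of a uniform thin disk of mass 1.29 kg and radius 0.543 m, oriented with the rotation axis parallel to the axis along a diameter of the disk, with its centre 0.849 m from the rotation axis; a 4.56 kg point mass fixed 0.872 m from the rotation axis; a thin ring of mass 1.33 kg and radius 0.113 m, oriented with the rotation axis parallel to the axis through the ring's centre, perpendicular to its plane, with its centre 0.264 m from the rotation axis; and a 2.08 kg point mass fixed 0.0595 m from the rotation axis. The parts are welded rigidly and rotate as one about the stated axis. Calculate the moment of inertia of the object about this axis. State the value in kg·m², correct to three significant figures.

4.61

Thin disk: I_cm = (1/4)MR² = (1/4)(1.29)(0.543)² = 0.095089 kg·m²; centre at d = 0.849 m, so the parallel axis theorem gives I = 0.095089 + (1.29)(0.849)² = 1.0249 kg·m².
Point mass: I_cm = 0; centre at d = 0.872 m, so the parallel axis theorem gives I = 0 + (4.56)(0.872)² = 3.4674 kg·m².
Thin ring: I_cm = MR² = (1.33)(0.113)² = 0.016983 kg·m²; centre at d = 0.264 m, so the parallel axis theorem gives I = 0.016983 + (1.33)(0.264)² = 0.10968 kg·m².
Point mass: I_cm = 0; centre at d = 0.0595 m, so the parallel axis theorem gives I = 0 + (2.08)(0.0595)² = 0.0073637 kg·m².
Total I = 1.0249 + 3.4674 + 0.10968 + 0.0073637 = 4.6093 kg·m².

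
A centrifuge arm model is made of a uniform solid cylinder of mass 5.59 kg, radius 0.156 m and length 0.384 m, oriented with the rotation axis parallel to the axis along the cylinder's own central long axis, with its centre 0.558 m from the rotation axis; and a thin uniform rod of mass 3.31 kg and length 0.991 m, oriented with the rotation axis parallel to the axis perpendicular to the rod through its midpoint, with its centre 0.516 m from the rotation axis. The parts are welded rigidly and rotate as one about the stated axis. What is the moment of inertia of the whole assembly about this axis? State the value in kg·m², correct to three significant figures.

2.96

Solid cylinder: I_cm = (1/2)MR² = (1/2)(5.59)(0.156)² = 0.068019 kg·m²; centre at d = 0.558 m, so the parallel axis theorem gives I = 0.068019 + (5.59)(0.558)² = 1.8085 kg·m².
Thin rod: I_cm = (1/12)ML² = (1/12)(3.31)(0.991)² = 0.27089 kg·m²; centre at d = 0.516 m, so the parallel axis theorem gives I = 0.27089 + (3.31)(0.516)² = 1.1522 kg·m².
Total I = 1.8085 + 1.1522 = 2.9607 kg·m².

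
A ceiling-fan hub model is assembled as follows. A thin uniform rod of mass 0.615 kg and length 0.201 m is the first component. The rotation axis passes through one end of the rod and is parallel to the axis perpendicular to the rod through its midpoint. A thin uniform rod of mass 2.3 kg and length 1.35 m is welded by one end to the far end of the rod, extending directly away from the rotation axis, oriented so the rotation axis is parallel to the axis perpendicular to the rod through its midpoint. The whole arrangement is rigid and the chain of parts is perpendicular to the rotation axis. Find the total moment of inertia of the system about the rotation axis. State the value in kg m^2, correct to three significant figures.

Thin rod: I_cm = (1/12)ML² = (1/12)(0.615)(0.201)² = 0.0020706 kg m^2; centre at d = 0.1005 m, so the parallel axis theorem gives I = 0.0020706 + (0.615)(0.1005)² = 0.0082822 kg m^2.
Thin rod: I_cm = (1/12)ML² = (1/12)(2.3)(1.35)² = 0.34931 kg m^2; centre at d = 0.1005 + 0.1005 + 0.675 = 0.876 m, so the parallel axis theorem gives I = 0.34931 + (2.3)(0.876)² = 2.1143 kg m^2.
Total I = 0.0082822 + 2.1143 = 2.1226 kg m^2.

2.12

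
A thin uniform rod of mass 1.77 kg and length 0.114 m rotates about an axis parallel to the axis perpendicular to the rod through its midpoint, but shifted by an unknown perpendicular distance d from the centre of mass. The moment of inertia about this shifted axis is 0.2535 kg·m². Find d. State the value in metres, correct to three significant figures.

About the centre-of-mass axis, I_cm = (1/12)ML² = (1/12)(1.77)(0.114)² = 0.0019169 kg·m².
Parallel axis theorem: I = I_cm + Md², so Md² = 0.2535 − 0.0019169 = 0.25158 kg·m².
d = √(0.25158 / 1.77) = 0.37701 m.

0.377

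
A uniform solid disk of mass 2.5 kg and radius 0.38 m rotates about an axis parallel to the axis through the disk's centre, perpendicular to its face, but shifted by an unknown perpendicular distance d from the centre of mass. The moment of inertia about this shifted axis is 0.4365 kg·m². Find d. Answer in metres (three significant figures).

About the centre-of-mass axis, I_cm = (1/2)MR² = (1/2)(2.5)(0.38)² = 0.1805 kg·m².
Parallel axis theorem: I = I_cm + Md², so Md² = 0.4365 − 0.1805 = 0.256 kg·m².
d = √(0.256 / 2.5) = 0.32 m.

0.320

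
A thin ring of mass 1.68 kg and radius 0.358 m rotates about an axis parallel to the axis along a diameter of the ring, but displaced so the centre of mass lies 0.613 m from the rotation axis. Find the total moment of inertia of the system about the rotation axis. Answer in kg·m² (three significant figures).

I_cm = (1/2)MR² = (1/2)(1.68)(0.358)² = 0.10766 kg·m²; centre at d = 0.613 m, so the parallel axis theorem gives I = 0.10766 + (1.68)(0.613)² = 0.73895 kg·m².

0.739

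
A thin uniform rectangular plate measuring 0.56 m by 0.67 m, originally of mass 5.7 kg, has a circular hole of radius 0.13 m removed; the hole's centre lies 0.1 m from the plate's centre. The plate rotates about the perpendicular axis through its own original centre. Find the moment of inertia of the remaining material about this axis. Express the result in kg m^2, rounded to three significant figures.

0.347

Unpierced body about its centre: I₀ = (1/12)M(a²+b²) = (1/12)(5.7)[(0.56)² + (0.67)²] = 0.36219 kg m^2.
The removed disk has mass m = M·πr²/(ab) = (5.7)·π(0.13)²/(0.56·0.67) = 0.80658 kg (same uniform areal density).
Its moment of inertia about the rotation axis (parallel-axis theorem): I_hole = (1/2)mr² + md² = (1/2)(0.80658)(0.13)² + (0.80658)(0.1)² = 0.014881 kg m^2.
Treating the hole as negative mass, I = I₀ − I_hole = 0.36219 − 0.014881 = 0.34731 kg m^2.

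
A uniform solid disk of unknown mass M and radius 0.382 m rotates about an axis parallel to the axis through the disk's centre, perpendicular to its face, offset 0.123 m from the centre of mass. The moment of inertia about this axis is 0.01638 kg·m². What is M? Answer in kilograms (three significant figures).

I = I_cm + Md² = (1/2)MR² + Md² = M·[0.5·(0.382)² + (0.123)²] = M·0.088091.
So M = 0.01638 / 0.088091 = 0.18594 kg.

0.186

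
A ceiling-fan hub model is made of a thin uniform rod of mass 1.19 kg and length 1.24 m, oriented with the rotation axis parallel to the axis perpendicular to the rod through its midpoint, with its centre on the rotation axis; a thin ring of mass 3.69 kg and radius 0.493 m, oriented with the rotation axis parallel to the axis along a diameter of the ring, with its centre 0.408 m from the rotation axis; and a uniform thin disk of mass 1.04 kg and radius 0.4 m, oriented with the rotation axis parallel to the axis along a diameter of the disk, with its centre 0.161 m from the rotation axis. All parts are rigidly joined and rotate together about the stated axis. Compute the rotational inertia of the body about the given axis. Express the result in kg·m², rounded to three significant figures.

Thin rod: I_cm = (1/12)ML² = (1/12)(1.19)(1.24)² = 0.15248 kg·m²; axis through the centre, so I = 0.15248 kg·m².
Thin ring: I_cm = (1/2)MR² = (1/2)(3.69)(0.493)² = 0.44843 kg·m²; centre at d = 0.408 m, so I = I_cm + Md² gives I = 0.44843 + (3.69)(0.408)² = 1.0627 kg·m².
Thin disk: I_cm = (1/4)MR² = (1/4)(1.04)(0.4)² = 0.0416 kg·m²; centre at d = 0.161 m, so I = I_cm + Md² gives I = 0.0416 + (1.04)(0.161)² = 0.068558 kg·m².
Total I = 0.15248 + 1.0627 + 0.068558 = 1.2837 kg·m².

1.28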